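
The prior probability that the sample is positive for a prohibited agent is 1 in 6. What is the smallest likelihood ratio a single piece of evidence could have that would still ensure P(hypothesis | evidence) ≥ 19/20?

Prior odds = (1/6)/(5/6) = 0.2.
Target odds = 0.95/0.05 = 19.
Required Bayes factor = 19 ÷ 0.2 = 95.

95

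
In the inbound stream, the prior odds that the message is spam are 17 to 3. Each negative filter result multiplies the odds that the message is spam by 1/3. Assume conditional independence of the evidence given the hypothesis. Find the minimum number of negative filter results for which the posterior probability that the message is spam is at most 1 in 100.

Prior odds = 17/3.
Likelihood ratio per negative filter result = 1/3.
Target odds: 0.01 ÷ 0.99 = 1/99.
Require (1/3)ⁿ ≤ 1/99 ÷ (17/3) = 1/561.
(1/3)⁵ = 1/243 is still above 1/561 but (1/3)⁶ = 1/729 is at or below it, so n = 6.

6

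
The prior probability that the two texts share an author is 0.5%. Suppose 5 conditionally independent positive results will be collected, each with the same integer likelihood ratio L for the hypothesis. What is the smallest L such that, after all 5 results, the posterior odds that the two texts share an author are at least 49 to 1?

7

Prior odds = 0.005/0.995 = 1/199.
Target odds = 49.
Need L⁵ ≥ 49 ÷ (1/199) = 9751.
6⁵ = 7776 < 9751 ≤ 16807 = 7⁵, so L = 7.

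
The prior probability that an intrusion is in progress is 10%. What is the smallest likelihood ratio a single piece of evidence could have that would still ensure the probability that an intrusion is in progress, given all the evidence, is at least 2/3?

Prior odds = 0.1/0.9 = 1/9.
Target odds = (2/3)/(1/3) = 2.
Required Bayes factor = 2 ÷ (1/9) = 18.

18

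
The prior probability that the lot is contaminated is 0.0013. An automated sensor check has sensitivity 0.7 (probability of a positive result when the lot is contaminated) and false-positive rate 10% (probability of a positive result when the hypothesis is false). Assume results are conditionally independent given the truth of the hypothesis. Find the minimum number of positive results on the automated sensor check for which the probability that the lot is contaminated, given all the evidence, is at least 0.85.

5

Prior odds = 0.0013/0.9987 = 13/9987.
Likelihood ratio of a positive result = 0.7/0.1 = 7.
Target odds: 0.85 ÷ 0.15 = 17/3.
Require 7ⁿ ≥ 17/3 ÷ (13/9987) = 56593/13.
7⁴ = 2401 falls short of 56593/13 but 7⁵ = 16807 reaches it, so n = 5.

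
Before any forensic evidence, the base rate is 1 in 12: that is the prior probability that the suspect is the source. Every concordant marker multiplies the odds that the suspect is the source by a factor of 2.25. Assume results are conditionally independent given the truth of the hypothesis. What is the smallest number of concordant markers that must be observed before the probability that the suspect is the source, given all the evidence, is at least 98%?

8

Prior odds: (1/12) ÷ (11/12) = 1/11.
Likelihood ratio per concordant marker = 2.25.
Target odds: 0.98 ÷ 0.02 = 49.
Need (1/11) × 2.25ⁿ ≥ 49, i.e. 2.25ⁿ ≥ 539.
2.25⁷ = 4782969/16384 falls short of 539 but 2.25⁸ = 43046721/65536 reaches it, so n = 8.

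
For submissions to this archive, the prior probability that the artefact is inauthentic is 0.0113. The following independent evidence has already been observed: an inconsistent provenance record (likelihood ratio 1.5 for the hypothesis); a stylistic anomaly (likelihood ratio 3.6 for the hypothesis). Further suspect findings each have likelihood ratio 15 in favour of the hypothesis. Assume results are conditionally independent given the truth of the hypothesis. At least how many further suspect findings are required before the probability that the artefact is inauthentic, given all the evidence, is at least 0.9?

Prior odds = 0.0113/0.9887 = 113/9887.
Combined Bayes factor of the evidence already in hand = 1.5 × 3.6 = 5.4.
Odds after that evidence = (113/9887) × 5.4 = 3051/49435.
Target odds = 0.9/0.1 = 9.
Need 15ⁿ ≥ 9 ÷ (3051/49435) = 49435/339.
15¹ = 15 falls short of 49435/339 but 15² = 225 reaches it, so n = 2.

2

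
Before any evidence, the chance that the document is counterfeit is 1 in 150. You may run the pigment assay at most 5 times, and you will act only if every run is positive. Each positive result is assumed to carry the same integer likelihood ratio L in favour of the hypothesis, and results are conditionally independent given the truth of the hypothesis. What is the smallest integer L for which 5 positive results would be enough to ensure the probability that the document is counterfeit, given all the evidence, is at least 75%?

Prior odds = (1/150)/(149/150) = 1/149.
Target odds = 0.75/0.25 = 3.
Need L⁵ ≥ 3 ÷ (1/149) = 447.
3⁵ = 243 < 447 ≤ 1024 = 4⁵, so L = 4.

4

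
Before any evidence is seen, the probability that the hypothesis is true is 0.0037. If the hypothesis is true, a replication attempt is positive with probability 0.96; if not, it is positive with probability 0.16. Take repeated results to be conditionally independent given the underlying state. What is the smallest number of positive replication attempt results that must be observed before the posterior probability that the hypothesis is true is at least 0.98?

6

Prior odds = 0.0037/0.9963 = 37/9963.
Likelihood ratio of a positive = 0.96/0.16 = 6.
Target odds: 0.98 ÷ 0.02 = 49.
Need (37/9963) × 6ⁿ ≥ 49, i.e. 6ⁿ ≥ 488187/37.
6⁵ = 7776 falls short of 488187/37 but 6⁶ = 46656 reaches it, so n = 6.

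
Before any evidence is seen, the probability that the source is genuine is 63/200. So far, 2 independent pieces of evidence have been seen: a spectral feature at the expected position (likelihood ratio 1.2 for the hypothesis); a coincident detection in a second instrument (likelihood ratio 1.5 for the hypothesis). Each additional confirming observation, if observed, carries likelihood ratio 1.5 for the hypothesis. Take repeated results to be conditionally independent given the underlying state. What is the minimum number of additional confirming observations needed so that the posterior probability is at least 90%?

Prior odds = 0.315/0.685 = 63/137.
Combined Bayes factor of the evidence already in hand = 1.2 × 1.5 = 1.8.
Odds after that evidence = (63/137) × 1.8 = 567/685.
Target odds = 0.9/0.1 = 9.
Need 1.5ⁿ ≥ 9 ÷ (567/685) = 685/63.
1.5⁵ = 7.59375 falls short of 685/63 but 1.5⁶ = 11.390625 reaches it, so n = 6.

6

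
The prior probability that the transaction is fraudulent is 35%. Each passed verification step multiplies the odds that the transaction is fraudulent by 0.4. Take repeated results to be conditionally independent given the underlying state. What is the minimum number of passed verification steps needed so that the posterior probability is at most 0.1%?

Prior odds = 0.35/0.65 = 7/13.
Likelihood ratio per passed verification step = 0.4.
Target posterior odds = 0.001/0.999 = 1/999.
Need (7/13) × 0.4ⁿ ≤ 1/999, i.e. 0.4ⁿ ≤ 13/6993.
0.4⁶ = 64/15625 is still above 13/6993 but 0.4⁷ = 128/78125 is at or below it, so n = 7.

7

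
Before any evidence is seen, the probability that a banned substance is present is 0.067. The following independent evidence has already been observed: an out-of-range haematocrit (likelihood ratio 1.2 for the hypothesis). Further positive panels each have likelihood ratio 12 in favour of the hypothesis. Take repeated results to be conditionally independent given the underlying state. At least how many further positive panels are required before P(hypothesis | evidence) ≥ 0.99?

3

Prior odds = 0.067/0.933 = 67/933.
Bayes factor of the evidence already in hand = 1.2.
Odds after that evidence = (67/933) × 1.2 = 134/1555.
Target odds = 0.99/0.01 = 99.
Need 12ⁿ ≥ 99 ÷ (134/1555) = 153945/134.
12² = 144 falls short of 153945/134 but 12³ = 1728 reaches it, so n = 3.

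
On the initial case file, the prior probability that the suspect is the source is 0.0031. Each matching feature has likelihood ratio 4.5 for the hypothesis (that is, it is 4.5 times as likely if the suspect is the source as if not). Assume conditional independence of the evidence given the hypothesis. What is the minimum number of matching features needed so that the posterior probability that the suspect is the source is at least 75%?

Prior odds = 0.0031/0.9969 = 31/9969.
Likelihood ratio per matching feature = 4.5.
Target posterior odds = 0.75/0.25 = 3.
Require 4.5ⁿ ≥ 3 ÷ (31/9969) = 29907/31.
4.5⁴ = 410.0625 falls short of 29907/31 but 4.5⁵ = 1845.28125 reaches it, so n = 5.

5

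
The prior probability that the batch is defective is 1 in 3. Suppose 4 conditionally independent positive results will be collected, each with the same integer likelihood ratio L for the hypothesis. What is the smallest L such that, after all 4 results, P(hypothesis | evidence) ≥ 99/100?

4

Prior odds = (1/3)/(2/3) = 0.5.
Target odds = 0.99/0.01 = 99.
Need L⁴ ≥ 99 ÷ 0.5 = 198.
3⁴ = 81 < 198 ≤ 256 = 4⁴, so L = 4.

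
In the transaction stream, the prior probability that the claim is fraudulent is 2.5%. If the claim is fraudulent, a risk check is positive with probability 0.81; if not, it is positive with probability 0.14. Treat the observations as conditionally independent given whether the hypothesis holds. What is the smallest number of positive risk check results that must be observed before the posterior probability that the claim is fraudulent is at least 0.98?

5

Prior odds: 0.025 ÷ 0.975 = 1/39.
Likelihood ratio of a positive = 0.81/0.14 = 81/14.
Target odds: 0.98 ÷ 0.02 = 49.
Need (1/39) × (81/14)ⁿ ≥ 49, i.e. (81/14)ⁿ ≥ 1911.
(81/14)⁴ = 43046721/38416 falls short of 1911 but (81/14)⁵ ≈6483.13 reaches it, so n = 5.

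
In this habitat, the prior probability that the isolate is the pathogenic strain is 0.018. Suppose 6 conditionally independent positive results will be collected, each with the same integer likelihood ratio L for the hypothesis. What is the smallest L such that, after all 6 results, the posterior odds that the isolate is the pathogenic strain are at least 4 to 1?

Prior odds = 0.018/0.982 = 9/491.
Target odds = 4.
Need L⁶ ≥ 4 ÷ (9/491) = 1964/9.
2⁶ = 64 < 1964/9 ≤ 729 = 3⁶, so L = 3.

3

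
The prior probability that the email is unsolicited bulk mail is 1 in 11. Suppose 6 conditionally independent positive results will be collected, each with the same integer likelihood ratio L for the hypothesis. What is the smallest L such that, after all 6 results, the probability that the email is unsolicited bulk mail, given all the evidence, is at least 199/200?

Prior odds = (1/11)/(10/11) = 0.1.
Target odds = 0.995/0.005 = 199.
Need L⁶ ≥ 199 ÷ 0.1 = 1990.
3⁶ = 729 < 1990 ≤ 4096 = 4⁶, so L = 4.

4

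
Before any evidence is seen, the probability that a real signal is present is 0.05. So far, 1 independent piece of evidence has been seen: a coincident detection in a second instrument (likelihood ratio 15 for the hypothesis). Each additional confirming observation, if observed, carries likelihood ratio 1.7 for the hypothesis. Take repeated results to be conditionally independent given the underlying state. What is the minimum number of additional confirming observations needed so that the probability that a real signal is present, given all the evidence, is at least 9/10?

Prior odds = 0.05/0.95 = 1/19.
Bayes factor of the evidence already in hand = 15.
Odds after that evidence = (1/19) × 15 = 15/19.
Target odds = 0.9/0.1 = 9.
Need 1.7ⁿ ≥ 9 ÷ (15/19) = 11.4.
1.7⁴ = 8.3521 falls short of 11.4 but 1.7⁵ = 1419857/100000 reaches it, so n = 5.

5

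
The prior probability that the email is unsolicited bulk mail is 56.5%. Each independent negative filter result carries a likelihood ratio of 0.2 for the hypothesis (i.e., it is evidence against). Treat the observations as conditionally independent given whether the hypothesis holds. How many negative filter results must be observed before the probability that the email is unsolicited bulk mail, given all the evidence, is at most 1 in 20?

Prior odds = 0.565/0.435 = 113/87.
Likelihood ratio per negative filter result = 0.2.
Target posterior odds = 0.05/0.95 = 1/19.
Need (113/87) × 0.2ⁿ ≤ 1/19, i.e. 0.2ⁿ ≤ 87/2147.
0.2¹ = 0.2 is still above 87/2147 but 0.2² = 0.04 is at or below it, so n = 2.

2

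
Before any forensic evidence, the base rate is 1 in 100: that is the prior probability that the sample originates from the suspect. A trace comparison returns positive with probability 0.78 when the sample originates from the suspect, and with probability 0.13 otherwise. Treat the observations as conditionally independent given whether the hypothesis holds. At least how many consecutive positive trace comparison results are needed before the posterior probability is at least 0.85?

Prior odds: 0.01 ÷ 0.99 = 1/99.
Likelihood ratio of a positive result = 0.78/0.13 = 6.
Target posterior odds = 0.85/0.15 = 17/3.
Need (1/99) × 6ⁿ ≥ 17/3, i.e. 6ⁿ ≥ 561.
6³ = 216 falls short of 561 but 6⁴ = 1296 reaches it, so n = 4.

4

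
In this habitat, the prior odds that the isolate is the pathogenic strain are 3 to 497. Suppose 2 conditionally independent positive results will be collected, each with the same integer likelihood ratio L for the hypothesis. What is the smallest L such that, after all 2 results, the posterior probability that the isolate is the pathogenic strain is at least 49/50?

91

Prior odds = 3/497.
Target odds = 0.98/0.02 = 49.
Need L² ≥ 49 ÷ (3/497) = 24353/3.
90² = 8100 < 24353/3 ≤ 8281 = 91², so L = 91.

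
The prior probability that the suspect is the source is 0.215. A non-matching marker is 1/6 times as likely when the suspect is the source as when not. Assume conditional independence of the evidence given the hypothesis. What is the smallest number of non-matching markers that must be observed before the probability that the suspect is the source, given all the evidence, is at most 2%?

Prior odds: 0.215 ÷ 0.785 = 43/157.
Likelihood ratio per non-matching marker = 1/6.
Target odds: 0.02 ÷ 0.98 = 1/49.
Require (1/6)ⁿ ≤ 1/49 ÷ (43/157) = 157/2107.
(1/6)¹ = 1/6 is still above 157/2107 but (1/6)² = 1/36 is at or below it, so n = 2.

2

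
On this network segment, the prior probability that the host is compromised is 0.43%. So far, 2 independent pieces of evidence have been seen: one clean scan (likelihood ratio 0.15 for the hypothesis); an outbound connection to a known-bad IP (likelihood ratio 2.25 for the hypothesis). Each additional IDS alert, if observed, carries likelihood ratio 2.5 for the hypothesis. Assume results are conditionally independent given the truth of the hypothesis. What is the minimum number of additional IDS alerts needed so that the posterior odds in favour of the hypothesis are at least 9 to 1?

10

Prior odds = 0.0043/0.9957 = 43/9957.
Combined Bayes factor of the evidence already in hand = 0.15 × 2.25 = 0.3375.
Odds after that evidence = (43/9957) × 0.3375 = 387/265520.
Target odds = 9.
Need 2.5ⁿ ≥ 9 ÷ (387/265520) = 265520/43.
2.5⁹ = 1953125/512 falls short of 265520/43 but 2.5¹⁰ = 9765625/1024 reaches it, so n = 10.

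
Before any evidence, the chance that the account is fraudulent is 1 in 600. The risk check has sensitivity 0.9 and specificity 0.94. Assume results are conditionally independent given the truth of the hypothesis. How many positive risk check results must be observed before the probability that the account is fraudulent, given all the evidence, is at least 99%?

Prior odds: (1/600) ÷ (599/600) = 1/599.
False-positive rate = 1 − 0.94 = 0.06; likelihood ratio of a positive = 0.9/0.06 = 15.
Target odds: 0.99 ÷ 0.01 = 99.
Require 15ⁿ ≥ 99 ÷ (1/599) = 59301.
15⁴ = 50625 falls short of 59301 but 15⁵ = 759375 reaches it, so n = 5.

5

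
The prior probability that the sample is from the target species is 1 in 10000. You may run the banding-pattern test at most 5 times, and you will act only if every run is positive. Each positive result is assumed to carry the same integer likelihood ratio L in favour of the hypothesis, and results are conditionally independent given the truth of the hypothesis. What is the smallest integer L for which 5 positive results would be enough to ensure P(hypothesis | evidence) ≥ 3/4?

Prior odds = 0.0001/0.9999 = 1/9999.
Target odds = 0.75/0.25 = 3.
Need L⁵ ≥ 3 ÷ (1/9999) = 29997.
7⁵ = 16807 < 29997 ≤ 32768 = 8⁵, so L = 8.

8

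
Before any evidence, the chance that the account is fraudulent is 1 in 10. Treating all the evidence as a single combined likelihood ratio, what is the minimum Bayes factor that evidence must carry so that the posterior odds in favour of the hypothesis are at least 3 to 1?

27

Prior odds = 0.1/0.9 = 1/9.
Target odds = 3.
Required Bayes factor = 3 ÷ (1/9) = 27.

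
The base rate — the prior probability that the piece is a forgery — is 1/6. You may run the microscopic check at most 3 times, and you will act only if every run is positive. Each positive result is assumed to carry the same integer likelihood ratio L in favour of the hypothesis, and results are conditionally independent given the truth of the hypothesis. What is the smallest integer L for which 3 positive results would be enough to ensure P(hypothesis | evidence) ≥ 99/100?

Prior odds = (1/6)/(5/6) = 0.2.
Target odds = 0.99/0.01 = 99.
Need L³ ≥ 99 ÷ 0.2 = 495.
7³ = 343 < 495 ≤ 512 = 8³, so L = 8.

8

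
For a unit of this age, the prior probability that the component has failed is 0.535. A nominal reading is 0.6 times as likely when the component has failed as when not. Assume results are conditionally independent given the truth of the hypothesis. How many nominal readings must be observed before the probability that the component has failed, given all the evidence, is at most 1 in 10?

5

Prior odds: 0.535 ÷ 0.465 = 107/93.
Likelihood ratio per nominal reading = 0.6.
Target odds: 0.1 ÷ 0.9 = 1/9.
Require 0.6ⁿ ≤ 1/9 ÷ (107/93) = 31/321.
0.6⁴ = 0.1296 is still above 31/321 but 0.6⁵ = 0.07776 is at or below it, so n = 5.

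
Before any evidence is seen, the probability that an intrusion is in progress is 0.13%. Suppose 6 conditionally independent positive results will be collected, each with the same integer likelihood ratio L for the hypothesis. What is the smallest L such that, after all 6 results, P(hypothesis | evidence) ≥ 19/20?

5

Prior odds = 0.0013/0.9987 = 13/9987.
Target odds = 0.95/0.05 = 19.
Need L⁶ ≥ 19 ÷ (13/9987) = 189753/13.
4⁶ = 4096 < 189753/13 ≤ 15625 = 5⁶, so L = 5.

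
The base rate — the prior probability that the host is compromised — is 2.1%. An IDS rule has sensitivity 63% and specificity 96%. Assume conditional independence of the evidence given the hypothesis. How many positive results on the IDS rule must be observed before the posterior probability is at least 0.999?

4

Prior odds: 0.021 ÷ 0.979 = 21/979.
False-positive rate = 1 − 0.96 = 0.04; likelihood ratio of a positive = 0.63/0.04 = 15.75.
Target odds: 0.999 ÷ 0.001 = 999.
Need (21/979) × 15.75ⁿ ≥ 999, i.e. 15.75ⁿ ≥ 326007/7.
15.75³ = 3906.984375 falls short of 326007/7 but 15.75⁴ = 15752961/256 reaches it, so n = 4.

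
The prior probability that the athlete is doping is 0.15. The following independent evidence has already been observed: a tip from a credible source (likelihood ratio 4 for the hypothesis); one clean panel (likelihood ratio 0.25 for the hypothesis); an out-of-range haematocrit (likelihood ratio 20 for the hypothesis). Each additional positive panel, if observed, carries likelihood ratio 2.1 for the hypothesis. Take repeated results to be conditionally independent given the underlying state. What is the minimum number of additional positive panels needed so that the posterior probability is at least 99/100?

Prior odds = 0.15/0.85 = 3/17.
Combined Bayes factor of the evidence already in hand = 4 × 0.25 × 20 = 20.
Odds after that evidence = (3/17) × 20 = 60/17.
Target odds = 0.99/0.01 = 99.
Need 2.1ⁿ ≥ 99 ÷ (60/17) = 28.05.
2.1⁴ = 19.4481 falls short of 28.05 but 2.1⁵ = 4084101/100000 reaches it, so n = 5.

5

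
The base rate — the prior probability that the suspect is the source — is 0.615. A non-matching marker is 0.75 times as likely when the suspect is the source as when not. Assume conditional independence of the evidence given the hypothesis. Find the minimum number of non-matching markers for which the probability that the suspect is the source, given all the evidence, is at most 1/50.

16

Prior odds = 0.615/0.385 = 123/77.
Likelihood ratio per non-matching marker = 0.75.
Target posterior odds = 0.02/0.98 = 1/49.
Require 0.75ⁿ ≤ 1/49 ÷ (123/77) = 11/861.
0.75¹⁵ ≈0.0133635 is still above 11/861 but 0.75¹⁶ ≈0.0100226 is at or below it, so n = 16.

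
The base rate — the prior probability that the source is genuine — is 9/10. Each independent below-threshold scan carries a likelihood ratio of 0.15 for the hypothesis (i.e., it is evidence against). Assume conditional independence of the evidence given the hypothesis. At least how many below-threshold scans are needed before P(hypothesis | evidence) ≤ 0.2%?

5

Prior odds = 0.9/0.1 = 9.
Likelihood ratio per below-threshold scan = 0.15.
Target posterior odds = 0.002/0.998 = 1/499.
Need 9 × 0.15ⁿ ≤ 1/499, i.e. 0.15ⁿ ≤ 1/4491.
0.15⁴ = 81/160000 is still above 1/4491 but 0.15⁵ = 243/3200000 is at or below it, so n = 5.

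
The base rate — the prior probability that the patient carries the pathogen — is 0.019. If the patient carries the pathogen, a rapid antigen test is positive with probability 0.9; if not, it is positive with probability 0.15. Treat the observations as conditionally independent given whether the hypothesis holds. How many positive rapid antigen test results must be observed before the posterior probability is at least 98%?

5

Prior odds = 0.019/0.981 = 19/981.
Likelihood ratio of a positive = 0.9/0.15 = 6.
Target posterior odds = 0.98/0.02 = 49.
Require 6ⁿ ≥ 49 ÷ (19/981) = 48069/19.
6⁴ = 1296 falls short of 48069/19 but 6⁵ = 7776 reaches it, so n = 5.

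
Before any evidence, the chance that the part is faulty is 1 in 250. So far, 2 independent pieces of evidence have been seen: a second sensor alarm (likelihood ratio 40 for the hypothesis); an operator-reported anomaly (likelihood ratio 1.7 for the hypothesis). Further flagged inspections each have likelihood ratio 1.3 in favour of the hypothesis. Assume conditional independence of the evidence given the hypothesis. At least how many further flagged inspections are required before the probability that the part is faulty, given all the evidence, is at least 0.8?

Prior odds = 0.004/0.996 = 1/249.
Combined Bayes factor of the evidence already in hand = 40 × 1.7 = 68.
Odds after that evidence = (1/249) × 68 = 68/249.
Target odds = 0.8/0.2 = 4.
Need 1.3ⁿ ≥ 4 ÷ (68/249) = 249/17.
1.3¹⁰ ≈13.7858 falls short of 249/17 but 1.3¹¹ ≈17.9216 reaches it, so n = 11.

11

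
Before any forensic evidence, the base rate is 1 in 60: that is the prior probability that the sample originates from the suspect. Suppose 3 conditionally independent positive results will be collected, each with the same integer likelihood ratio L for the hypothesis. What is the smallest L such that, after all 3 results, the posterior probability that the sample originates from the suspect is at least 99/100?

19

Prior odds = (1/60)/(59/60) = 1/59.
Target odds = 0.99/0.01 = 99.
Need L³ ≥ 99 ÷ (1/59) = 5841.
18³ = 5832 < 5841 ≤ 6859 = 19³, so L = 19.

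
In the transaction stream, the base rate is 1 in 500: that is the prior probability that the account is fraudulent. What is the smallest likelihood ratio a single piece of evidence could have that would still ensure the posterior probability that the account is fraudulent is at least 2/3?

Prior odds = 0.002/0.998 = 1/499.
Target odds = (2/3)/(1/3) = 2.
Required Bayes factor = 2 ÷ (1/499) = 998.

998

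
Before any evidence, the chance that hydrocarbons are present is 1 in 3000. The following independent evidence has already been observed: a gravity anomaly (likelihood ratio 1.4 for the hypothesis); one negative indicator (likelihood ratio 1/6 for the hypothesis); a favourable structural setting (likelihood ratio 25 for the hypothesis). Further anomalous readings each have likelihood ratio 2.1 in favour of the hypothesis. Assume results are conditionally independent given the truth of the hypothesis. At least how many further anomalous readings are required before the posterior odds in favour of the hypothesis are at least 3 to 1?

Prior odds = (1/3000)/(2999/3000) = 1/2999.
Combined Bayes factor of the evidence already in hand = 1.4 × (1/6) × 25 = 35/6.
Odds after that evidence = (1/2999) × 35/6 = 35/17994.
Target odds = 3.
Need 2.1ⁿ ≥ 3 ÷ (35/17994) = 53982/35.
2.1⁹ ≈794.28 falls short of 53982/35 but 2.1¹⁰ ≈1667.99 reaches it, so n = 10.

10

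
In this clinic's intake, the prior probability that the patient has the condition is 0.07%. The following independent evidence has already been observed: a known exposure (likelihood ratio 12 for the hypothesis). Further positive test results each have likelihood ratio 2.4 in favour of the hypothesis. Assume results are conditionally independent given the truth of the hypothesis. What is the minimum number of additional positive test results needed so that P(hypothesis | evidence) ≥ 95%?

9

Prior odds = 0.0007/0.9993 = 7/9993.
Bayes factor of the evidence already in hand = 12.
Odds after that evidence = (7/9993) × 12 = 28/3331.
Target odds = 0.95/0.05 = 19.
Need 2.4ⁿ ≥ 19 ÷ (28/3331) = 63289/28.
2.4⁸ = 429981696/390625 falls short of 63289/28 but 2.4⁹ ≈2641.81 reaches it, so n = 9.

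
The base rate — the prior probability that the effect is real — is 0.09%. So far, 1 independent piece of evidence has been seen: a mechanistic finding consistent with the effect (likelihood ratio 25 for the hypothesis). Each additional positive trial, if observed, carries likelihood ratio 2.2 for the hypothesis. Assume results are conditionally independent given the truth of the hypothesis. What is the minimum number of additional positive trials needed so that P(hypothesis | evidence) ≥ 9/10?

Prior odds = 0.0009/0.9991 = 9/9991.
Bayes factor of the evidence already in hand = 25.
Odds after that evidence = (9/9991) × 25 = 225/9991.
Target odds = 0.9/0.1 = 9.
Need 2.2ⁿ ≥ 9 ÷ (225/9991) = 399.64.
2.2⁷ = 19487171/78125 falls short of 399.64 but 2.2⁸ = 214358881/390625 reaches it, so n = 8.

8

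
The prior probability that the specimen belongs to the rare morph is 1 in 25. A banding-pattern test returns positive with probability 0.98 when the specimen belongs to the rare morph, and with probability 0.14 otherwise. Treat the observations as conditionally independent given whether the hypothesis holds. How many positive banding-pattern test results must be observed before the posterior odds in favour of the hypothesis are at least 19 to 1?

Prior odds = 0.04/0.96 = 1/24.
Likelihood ratio of a positive result = 0.98/0.14 = 7.
Target odds = 19.
Need (1/24) × 7ⁿ ≥ 19, i.e. 7ⁿ ≥ 456.
7³ = 343 falls short of 456 but 7⁴ = 2401 reaches it, so n = 4.

4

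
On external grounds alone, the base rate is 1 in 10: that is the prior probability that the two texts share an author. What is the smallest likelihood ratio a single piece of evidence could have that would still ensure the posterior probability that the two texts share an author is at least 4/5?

36

Prior odds = 0.1/0.9 = 1/9.
Target odds = 0.8/0.2 = 4.
Required Bayes factor = 4 ÷ (1/9) = 36.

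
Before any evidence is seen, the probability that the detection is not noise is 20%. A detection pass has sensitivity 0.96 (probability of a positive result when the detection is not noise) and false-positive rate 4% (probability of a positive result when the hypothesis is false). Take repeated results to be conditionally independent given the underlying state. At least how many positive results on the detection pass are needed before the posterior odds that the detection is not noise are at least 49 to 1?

2

Prior odds: 0.2 ÷ 0.8 = 0.25.
Likelihood ratio of a positive result = 0.96/0.04 = 24.
Target odds = 49.
Require 24ⁿ ≥ 49 ÷ 0.25 = 196.
24¹ = 24 falls short of 196 but 24² = 576 reaches it, so n = 2.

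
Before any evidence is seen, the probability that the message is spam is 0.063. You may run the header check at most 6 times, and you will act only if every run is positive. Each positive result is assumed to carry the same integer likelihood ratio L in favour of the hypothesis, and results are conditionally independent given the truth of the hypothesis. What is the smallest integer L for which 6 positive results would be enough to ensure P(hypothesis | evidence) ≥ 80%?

Prior odds = 0.063/0.937 = 63/937.
Target odds = 0.8/0.2 = 4.
Need L⁶ ≥ 4 ÷ (63/937) = 3748/63.
1⁶ = 1 < 3748/63 ≤ 64 = 2⁶, so L = 2.

2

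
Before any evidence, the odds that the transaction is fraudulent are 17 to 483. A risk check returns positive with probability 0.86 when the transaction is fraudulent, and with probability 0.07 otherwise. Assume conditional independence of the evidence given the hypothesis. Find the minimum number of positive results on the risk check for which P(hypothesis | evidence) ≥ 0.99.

4

Prior odds = 17/483.
Likelihood ratio of a positive result = 0.86/0.07 = 86/7.
Target posterior odds = 0.99/0.01 = 99.
Require (86/7)ⁿ ≥ 99 ÷ (17/483) = 47817/17.
(86/7)³ = 636056/343 falls short of 47817/17 but (86/7)⁴ = 54700816/2401 reaches it, so n = 4.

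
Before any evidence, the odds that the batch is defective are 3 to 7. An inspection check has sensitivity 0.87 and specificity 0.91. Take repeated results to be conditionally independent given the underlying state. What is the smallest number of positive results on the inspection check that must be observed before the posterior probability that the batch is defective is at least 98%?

3

Prior odds = 3/7.
False-positive rate = 1 − 0.91 = 0.09; likelihood ratio of a positive = 0.87/0.09 = 29/3.
Target odds: 0.98 ÷ 0.02 = 49.
Require (29/3)ⁿ ≥ 49 ÷ (3/7) = 343/3.
(29/3)² = 841/9 falls short of 343/3 but (29/3)³ = 24389/27 reaches it, so n = 3.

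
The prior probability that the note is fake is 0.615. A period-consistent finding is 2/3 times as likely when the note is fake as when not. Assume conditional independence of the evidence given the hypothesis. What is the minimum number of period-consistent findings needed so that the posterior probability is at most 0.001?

19

Prior odds: 0.615 ÷ 0.385 = 123/77.
Likelihood ratio per period-consistent finding = 2/3.
Target posterior odds = 0.001/0.999 = 1/999.
Need (123/77) × (2/3)ⁿ ≤ 1/999, i.e. (2/3)ⁿ ≤ 77/122877.
(2/3)¹⁸ = 262144/387420489 is still above 77/122877 but (2/3)¹⁹ ≈0.000451093 is at or below it, so n = 19.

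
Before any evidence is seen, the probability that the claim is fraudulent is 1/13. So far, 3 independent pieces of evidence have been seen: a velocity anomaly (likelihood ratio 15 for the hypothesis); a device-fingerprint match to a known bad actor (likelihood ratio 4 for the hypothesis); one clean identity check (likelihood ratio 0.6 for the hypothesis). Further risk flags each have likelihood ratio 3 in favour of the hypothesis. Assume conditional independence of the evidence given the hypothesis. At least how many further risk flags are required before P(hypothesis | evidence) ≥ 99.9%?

6

Prior odds = (1/13)/(12/13) = 1/12.
Combined Bayes factor of the evidence already in hand = 15 × 4 × 0.6 = 36.
Odds after that evidence = (1/12) × 36 = 3.
Target odds = 0.999/0.001 = 999.
Need 3ⁿ ≥ 999 ÷ 3 = 333.
3⁵ = 243 falls short of 333 but 3⁶ = 729 reaches it, so n = 6.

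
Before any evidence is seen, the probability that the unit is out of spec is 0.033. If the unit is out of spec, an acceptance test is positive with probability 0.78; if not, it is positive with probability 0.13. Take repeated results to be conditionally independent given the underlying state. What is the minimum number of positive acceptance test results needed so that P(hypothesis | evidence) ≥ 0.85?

3

Prior odds: 0.033 ÷ 0.967 = 33/967.
Likelihood ratio of a positive = 0.78/0.13 = 6.
Target odds: 0.85 ÷ 0.15 = 17/3.
Require 6ⁿ ≥ 17/3 ÷ (33/967) = 16439/99.
6² = 36 falls short of 16439/99 but 6³ = 216 reaches it, so n = 3.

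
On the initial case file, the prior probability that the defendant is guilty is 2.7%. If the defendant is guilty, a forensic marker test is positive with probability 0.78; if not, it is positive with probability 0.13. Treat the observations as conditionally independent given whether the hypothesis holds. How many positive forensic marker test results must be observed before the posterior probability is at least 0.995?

Prior odds = 0.027/0.973 = 27/973.
Likelihood ratio of a positive = 0.78/0.13 = 6.
Target odds: 0.995 ÷ 0.005 = 199.
Require 6ⁿ ≥ 199 ÷ (27/973) = 193627/27.
6⁴ = 1296 falls short of 193627/27 but 6⁵ = 7776 reaches it, so n = 5.

5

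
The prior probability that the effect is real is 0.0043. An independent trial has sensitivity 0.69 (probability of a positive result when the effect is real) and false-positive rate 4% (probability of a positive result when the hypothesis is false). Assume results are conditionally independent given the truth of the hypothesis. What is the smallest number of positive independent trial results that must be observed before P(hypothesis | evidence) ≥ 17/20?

Prior odds = 0.0043/0.9957 = 43/9957.
Likelihood ratio of a positive result = 0.69/0.04 = 17.25.
Target odds: 0.85 ÷ 0.15 = 17/3.
Require 17.25ⁿ ≥ 17/3 ÷ (43/9957) = 56423/43.
17.25² = 297.5625 falls short of 56423/43 but 17.25³ = 5132.953125 reaches it, so n = 3.

3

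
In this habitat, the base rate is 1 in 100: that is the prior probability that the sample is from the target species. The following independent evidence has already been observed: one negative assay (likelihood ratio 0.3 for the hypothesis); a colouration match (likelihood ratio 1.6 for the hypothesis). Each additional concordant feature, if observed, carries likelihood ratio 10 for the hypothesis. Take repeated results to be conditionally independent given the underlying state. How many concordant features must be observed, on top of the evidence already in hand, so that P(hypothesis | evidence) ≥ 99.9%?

6

Prior odds = 0.01/0.99 = 1/99.
Combined Bayes factor of the evidence already in hand = 0.3 × 1.6 = 0.48.
Odds after that evidence = (1/99) × 0.48 = 4/825.
Target odds = 0.999/0.001 = 999.
Need 10ⁿ ≥ 999 ÷ (4/825) = 206043.75.
10⁵ = 100000 falls short of 206043.75 but 10⁶ = 1000000 reaches it, so n = 6.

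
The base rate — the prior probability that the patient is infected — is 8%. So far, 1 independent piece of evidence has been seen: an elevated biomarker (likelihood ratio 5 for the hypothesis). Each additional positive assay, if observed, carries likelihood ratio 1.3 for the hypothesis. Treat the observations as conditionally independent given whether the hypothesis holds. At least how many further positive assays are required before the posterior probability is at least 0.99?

21

Prior odds = 0.08/0.92 = 2/23.
Bayes factor of the evidence already in hand = 5.
Odds after that evidence = (2/23) × 5 = 10/23.
Target odds = 0.99/0.01 = 99.
Need 1.3ⁿ ≥ 99 ÷ (10/23) = 227.7.
1.3²⁰ ≈190.05 falls short of 227.7 but 1.3²¹ ≈247.065 reaches it, so n = 21.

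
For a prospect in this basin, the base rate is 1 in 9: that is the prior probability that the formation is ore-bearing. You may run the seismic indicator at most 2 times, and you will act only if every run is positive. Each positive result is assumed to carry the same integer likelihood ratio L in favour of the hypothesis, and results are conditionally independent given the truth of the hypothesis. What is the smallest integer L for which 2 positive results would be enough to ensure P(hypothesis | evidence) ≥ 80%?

6

Prior odds = (1/9)/(8/9) = 0.125.
Target odds = 0.8/0.2 = 4.
Need L² ≥ 4 ÷ 0.125 = 32.
5² = 25 < 32 ≤ 36 = 6², so L = 6.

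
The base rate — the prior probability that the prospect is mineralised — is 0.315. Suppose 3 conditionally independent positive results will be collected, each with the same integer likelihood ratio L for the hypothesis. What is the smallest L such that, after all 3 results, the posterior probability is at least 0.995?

Prior odds = 0.315/0.685 = 63/137.
Target odds = 0.995/0.005 = 199.
Need L³ ≥ 199 ÷ (63/137) = 27263/63.
7³ = 343 < 27263/63 ≤ 512 = 8³, so L = 8.

8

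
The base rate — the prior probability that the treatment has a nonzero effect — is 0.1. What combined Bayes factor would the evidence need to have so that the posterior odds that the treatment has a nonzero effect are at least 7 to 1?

63

Prior odds = 0.1/0.9 = 1/9.
Target odds = 7.
Required Bayes factor = 7 ÷ (1/9) = 63.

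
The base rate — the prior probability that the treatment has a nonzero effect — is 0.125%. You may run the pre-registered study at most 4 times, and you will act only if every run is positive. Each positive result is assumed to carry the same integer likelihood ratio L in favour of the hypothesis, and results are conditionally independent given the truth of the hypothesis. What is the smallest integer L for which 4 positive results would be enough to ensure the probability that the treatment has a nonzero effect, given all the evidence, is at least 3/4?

Prior odds = 0.00125/0.99875 = 1/799.
Target odds = 0.75/0.25 = 3.
Need L⁴ ≥ 3 ÷ (1/799) = 2397.
6⁴ = 1296 < 2397 ≤ 2401 = 7⁴, so L = 7.

7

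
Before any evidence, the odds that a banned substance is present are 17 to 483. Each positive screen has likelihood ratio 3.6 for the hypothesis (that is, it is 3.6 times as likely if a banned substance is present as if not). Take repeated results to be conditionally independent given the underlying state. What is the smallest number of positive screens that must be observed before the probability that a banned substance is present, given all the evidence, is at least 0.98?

Prior odds = 17/483.
Likelihood ratio per positive screen = 3.6.
Target odds: 0.98 ÷ 0.02 = 49.
Require 3.6ⁿ ≥ 49 ÷ (17/483) = 23667/17.
3.6⁵ = 604.66176 falls short of 23667/17 but 3.6⁶ = 34012224/15625 reaches it, so n = 6.

6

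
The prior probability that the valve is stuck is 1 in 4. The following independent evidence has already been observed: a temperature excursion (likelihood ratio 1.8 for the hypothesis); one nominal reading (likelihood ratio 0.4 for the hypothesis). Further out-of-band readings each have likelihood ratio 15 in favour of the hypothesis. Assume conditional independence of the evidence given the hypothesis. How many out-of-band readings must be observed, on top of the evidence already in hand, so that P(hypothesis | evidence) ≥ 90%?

2

Prior odds = 0.25/0.75 = 1/3.
Combined Bayes factor of the evidence already in hand = 1.8 × 0.4 = 0.72.
Odds after that evidence = (1/3) × 0.72 = 0.24.
Target odds = 0.9/0.1 = 9.
Need 15ⁿ ≥ 9 ÷ 0.24 = 37.5.
15¹ = 15 falls short of 37.5 but 15² = 225 reaches it, so n = 2.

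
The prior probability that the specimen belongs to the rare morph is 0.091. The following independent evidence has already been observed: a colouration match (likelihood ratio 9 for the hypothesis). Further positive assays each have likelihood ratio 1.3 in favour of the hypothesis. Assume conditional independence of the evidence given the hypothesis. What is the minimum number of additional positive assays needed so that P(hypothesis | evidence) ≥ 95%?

12

Prior odds = 0.091/0.909 = 91/909.
Bayes factor of the evidence already in hand = 9.
Odds after that evidence = (91/909) × 9 = 91/101.
Target odds = 0.95/0.05 = 19.
Need 1.3ⁿ ≥ 19 ÷ (91/101) = 1919/91.
1.3¹¹ ≈17.9216 falls short of 1919/91 but 1.3¹² ≈23.2981 reaches it, so n = 12.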